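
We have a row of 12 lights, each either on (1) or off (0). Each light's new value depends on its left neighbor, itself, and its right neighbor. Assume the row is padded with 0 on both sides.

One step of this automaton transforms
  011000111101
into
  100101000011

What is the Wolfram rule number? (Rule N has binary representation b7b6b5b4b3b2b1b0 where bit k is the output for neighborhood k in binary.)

54

position 7: 111 → 0  (bit 7 = 0)
position 2: 110 → 0  (bit 6 = 0)
position 10: 101 → 1  (bit 5 = 1)
position 3: 100 → 1  (bit 4 = 1)
position 1: 011 → 0  (bit 3 = 0)
position 11: 010 → 1  (bit 2 = 1)
position 0: 001 → 1  (bit 1 = 1)
position 4: 000 → 0  (bit 0 = 0)
bits b7..b0 = 00110110 = 54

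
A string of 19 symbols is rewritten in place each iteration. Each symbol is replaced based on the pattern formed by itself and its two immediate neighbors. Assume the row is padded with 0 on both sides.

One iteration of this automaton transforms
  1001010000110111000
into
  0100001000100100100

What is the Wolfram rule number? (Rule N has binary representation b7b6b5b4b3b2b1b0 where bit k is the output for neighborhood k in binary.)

position 14: 111 → 0  (bit 7 = 0)
position 11: 110 → 0  (bit 6 = 0)
position 4: 101 → 0  (bit 5 = 0)
position 1: 100 → 1  (bit 4 = 1)
position 10: 011 → 1  (bit 3 = 1)
position 0: 010 → 0  (bit 2 = 0)
position 2: 001 → 0  (bit 1 = 0)
position 7: 000 → 0  (bit 0 = 0)
bits b7..b0 = 00011000 = 24

24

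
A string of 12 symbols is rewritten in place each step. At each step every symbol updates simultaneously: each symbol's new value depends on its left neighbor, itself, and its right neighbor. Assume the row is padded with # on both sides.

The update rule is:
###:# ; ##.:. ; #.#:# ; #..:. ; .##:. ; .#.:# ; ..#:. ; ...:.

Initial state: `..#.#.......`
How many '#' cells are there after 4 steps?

step 1: ..###.......
step 2: ...#........
step 3: ...#........  (fixed point — unchanged through step 4)
count of #: 1

1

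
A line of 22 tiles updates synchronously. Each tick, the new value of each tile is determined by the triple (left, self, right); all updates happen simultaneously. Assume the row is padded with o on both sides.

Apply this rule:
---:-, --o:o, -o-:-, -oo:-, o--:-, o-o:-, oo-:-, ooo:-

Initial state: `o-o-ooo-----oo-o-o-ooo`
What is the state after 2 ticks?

----------o----------o

tick 1: -----------o----------
tick 2: ----------o----------o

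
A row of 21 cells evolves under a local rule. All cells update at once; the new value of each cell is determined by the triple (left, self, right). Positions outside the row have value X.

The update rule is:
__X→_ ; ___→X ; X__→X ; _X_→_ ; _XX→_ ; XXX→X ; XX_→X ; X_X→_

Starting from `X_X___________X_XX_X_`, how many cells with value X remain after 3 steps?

16

step 1: X__XXXXXXXXXX____X___
step 2: XX__XXXXXXXXXXXX__XX_
step 3: XXX__XXXXXXXXXXXX__X_
count of X: 16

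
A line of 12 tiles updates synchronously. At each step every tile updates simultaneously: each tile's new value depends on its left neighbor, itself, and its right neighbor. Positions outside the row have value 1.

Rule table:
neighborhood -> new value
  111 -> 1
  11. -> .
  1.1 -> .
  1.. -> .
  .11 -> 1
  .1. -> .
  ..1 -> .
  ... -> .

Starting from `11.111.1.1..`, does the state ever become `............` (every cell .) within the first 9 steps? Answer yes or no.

1..11.......
...1........
............
all cells are . at step 3

yes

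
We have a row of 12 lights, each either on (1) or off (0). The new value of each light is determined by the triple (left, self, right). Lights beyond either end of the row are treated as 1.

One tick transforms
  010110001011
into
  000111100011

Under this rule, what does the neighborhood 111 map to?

1

At position 11 the neighborhood is 111; the next row has 1 there.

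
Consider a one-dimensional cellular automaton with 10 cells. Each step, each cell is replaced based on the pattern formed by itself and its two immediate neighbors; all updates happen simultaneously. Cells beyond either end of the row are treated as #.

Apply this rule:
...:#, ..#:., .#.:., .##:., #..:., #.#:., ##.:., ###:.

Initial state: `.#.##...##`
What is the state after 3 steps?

step 1: ......#...
step 2: .####...#.
step 3: ......#...

......#...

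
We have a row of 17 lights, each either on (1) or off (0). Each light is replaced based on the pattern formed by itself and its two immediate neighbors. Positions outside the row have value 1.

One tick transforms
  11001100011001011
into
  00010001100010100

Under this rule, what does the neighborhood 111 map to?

0

At position 0 the neighborhood is 111; the next row has 0 there.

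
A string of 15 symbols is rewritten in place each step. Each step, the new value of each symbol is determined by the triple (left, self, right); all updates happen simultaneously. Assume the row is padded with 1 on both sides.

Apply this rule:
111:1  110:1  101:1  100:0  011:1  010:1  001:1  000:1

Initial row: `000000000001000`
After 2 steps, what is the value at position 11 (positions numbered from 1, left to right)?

step 1: 011111111111011
step 2: 111111111111111
position 11 holds 1

1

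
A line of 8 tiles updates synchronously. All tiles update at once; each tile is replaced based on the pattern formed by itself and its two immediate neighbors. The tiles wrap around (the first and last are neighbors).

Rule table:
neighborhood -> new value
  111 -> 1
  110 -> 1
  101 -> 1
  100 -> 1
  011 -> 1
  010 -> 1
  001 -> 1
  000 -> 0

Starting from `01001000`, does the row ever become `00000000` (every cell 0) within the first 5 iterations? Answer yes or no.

11111100
11111111
11111111  (fixed point — unchanged through iteration 5)
iteration 5 is 11111111, still not uniform 0

no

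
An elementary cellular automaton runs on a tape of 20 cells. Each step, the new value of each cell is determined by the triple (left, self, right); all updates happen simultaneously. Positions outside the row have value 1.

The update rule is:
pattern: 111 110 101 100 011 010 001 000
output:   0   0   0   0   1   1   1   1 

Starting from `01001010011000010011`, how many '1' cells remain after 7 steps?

11

01011010110011110110
01010010100110000100
01010110101100111101
01010100101001100001
01010101101011001111
01010101001010011000
01010101011010110011
count of 1: 11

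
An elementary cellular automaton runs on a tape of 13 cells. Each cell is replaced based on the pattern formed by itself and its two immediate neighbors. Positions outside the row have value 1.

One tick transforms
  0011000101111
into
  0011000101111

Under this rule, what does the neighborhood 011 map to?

At position 2 the neighborhood is 011; the next row has 1 there.

1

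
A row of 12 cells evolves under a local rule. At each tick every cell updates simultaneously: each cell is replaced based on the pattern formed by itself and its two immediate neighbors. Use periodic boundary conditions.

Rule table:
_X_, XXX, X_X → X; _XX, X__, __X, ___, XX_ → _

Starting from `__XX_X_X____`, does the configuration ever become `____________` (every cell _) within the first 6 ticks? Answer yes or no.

tick 1: ____XXXX____
tick 2: _____XX_____
tick 3: ____________
all cells are _ at tick 3

yes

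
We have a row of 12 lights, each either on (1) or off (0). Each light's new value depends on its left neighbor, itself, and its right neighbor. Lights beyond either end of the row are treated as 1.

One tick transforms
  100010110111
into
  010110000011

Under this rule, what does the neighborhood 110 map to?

0

At position 0 the neighborhood is 110; the next row has 0 there.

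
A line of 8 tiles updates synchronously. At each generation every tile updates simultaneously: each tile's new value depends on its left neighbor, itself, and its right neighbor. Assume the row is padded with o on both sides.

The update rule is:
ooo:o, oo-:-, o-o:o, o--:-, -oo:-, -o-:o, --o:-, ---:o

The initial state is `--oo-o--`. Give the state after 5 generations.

--o--oo-

----oo--
-oo-----
o---ooo-
--o--o-o
--o--oo-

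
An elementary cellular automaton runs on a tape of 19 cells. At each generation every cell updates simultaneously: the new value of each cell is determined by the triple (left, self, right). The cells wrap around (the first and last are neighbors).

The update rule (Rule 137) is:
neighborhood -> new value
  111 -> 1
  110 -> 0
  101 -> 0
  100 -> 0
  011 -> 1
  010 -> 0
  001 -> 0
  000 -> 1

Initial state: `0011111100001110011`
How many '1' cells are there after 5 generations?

11

0011111001101100010
1011110001001001000
0011100100000000010
1011000001111111000
0010011101111110010
count of 1: 11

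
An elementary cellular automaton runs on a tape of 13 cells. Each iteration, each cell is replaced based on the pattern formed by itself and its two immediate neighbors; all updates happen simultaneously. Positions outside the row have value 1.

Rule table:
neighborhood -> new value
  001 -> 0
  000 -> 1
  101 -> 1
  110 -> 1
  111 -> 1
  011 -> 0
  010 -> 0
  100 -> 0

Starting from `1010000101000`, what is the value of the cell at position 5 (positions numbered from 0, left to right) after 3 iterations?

1100110010010
1100010000001
1101000111100
position 5 holds 0

0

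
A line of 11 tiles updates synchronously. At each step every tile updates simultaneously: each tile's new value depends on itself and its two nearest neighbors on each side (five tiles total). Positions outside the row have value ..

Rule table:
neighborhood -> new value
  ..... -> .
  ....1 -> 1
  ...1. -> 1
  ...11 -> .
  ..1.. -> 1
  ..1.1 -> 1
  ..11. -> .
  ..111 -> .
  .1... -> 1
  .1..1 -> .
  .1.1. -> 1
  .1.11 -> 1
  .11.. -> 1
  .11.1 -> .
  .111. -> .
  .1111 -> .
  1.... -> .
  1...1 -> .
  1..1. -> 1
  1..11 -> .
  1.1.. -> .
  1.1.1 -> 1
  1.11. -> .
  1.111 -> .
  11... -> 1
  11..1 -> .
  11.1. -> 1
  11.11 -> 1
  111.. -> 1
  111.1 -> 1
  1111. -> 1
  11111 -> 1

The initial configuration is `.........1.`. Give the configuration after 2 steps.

.....1...11

step 1: .......1111
step 2: .....1...11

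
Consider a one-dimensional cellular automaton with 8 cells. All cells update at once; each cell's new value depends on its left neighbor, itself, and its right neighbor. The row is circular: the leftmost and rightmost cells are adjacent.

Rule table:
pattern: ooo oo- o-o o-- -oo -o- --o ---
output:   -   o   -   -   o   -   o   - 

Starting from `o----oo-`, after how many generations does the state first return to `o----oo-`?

8

----ooo-
---oo-o-
--ooo---
-oo-o---
ooo-----
o-o----o
o-----oo
o----oo-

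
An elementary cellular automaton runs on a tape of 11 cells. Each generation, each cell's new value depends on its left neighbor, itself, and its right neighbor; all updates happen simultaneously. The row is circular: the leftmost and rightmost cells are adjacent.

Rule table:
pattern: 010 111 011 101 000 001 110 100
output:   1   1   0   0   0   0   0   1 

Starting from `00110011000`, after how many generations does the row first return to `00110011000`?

generation 1: 00001000100
generation 2: 00001100110
generation 3: 00000010001
generation 4: 10000011001
generation 5: 01000000100
generation 6: 01100000110
generation 7: 00010000001
generation 8: 10011000001
generation 9: 01000100000
generation 10: 01100110000
generation 11: 00010001000
generation 12: 00011001100
generation 13: 00000100010
generation 14: 00000110011
generation 15: 10000001000
generation 16: 11000001100
generation 17: 00100000010
generation 18: 00110000011
generation 19: 10001000000
generation 20: 11001100000
generation 21: 00100010000
generation 22: 00110011000

22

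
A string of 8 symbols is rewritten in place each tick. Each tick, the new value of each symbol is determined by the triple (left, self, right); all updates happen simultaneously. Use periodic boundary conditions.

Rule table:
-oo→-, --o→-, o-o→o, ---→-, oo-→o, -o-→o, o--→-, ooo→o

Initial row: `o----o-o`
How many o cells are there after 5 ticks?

1

tick 1: o----oo-
tick 2: o-----oo
tick 3: o------o
tick 4: o-------
tick 5: o-------
count of o: 1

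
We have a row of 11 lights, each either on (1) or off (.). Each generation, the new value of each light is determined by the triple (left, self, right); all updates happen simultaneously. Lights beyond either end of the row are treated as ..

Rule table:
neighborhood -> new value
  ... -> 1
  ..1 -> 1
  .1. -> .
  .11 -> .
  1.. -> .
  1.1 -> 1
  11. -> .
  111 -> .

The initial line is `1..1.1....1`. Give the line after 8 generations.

1111..1..1.

generation 1: ..1.1..111.
generation 2: 11.1..1....
generation 3: ..1..1..111
generation 4: 11..1..1...
generation 5: ...1..1..11
generation 6: 111..1..1..
generation 7: ....1..1..1
generation 8: 1111..1..1.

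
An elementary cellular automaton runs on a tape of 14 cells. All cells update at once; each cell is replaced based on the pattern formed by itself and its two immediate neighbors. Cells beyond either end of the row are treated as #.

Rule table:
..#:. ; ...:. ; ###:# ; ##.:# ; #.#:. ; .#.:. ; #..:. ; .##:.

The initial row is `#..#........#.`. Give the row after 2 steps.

#.............
#.............

#.............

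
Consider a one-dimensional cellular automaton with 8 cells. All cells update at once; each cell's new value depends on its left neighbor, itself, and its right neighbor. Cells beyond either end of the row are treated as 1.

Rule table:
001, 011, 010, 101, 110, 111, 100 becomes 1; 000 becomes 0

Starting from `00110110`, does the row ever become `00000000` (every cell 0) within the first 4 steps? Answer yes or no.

no

11111111
11111111  (fixed point — unchanged through step 4)
step 4 is 11111111, still not uniform 0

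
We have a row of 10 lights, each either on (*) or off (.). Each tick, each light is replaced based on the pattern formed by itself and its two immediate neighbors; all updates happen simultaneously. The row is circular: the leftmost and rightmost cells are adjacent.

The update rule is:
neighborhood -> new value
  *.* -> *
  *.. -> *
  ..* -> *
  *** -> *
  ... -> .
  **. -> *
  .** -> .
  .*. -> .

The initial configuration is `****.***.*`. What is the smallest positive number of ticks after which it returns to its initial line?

10

*****.***.
.*****.***
*.*****.**
**.*****.*
***.*****.
.***.*****
*.***.****
**.***.***
***.***.**
****.***.*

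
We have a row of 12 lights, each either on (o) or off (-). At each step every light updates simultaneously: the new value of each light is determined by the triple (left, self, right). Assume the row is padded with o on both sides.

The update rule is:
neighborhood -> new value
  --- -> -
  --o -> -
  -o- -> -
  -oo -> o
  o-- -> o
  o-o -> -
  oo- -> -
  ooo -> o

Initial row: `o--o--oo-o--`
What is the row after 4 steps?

-o--o----o--

-o--o-o---o-
--o----o----
o--o----o---
-o--o----o--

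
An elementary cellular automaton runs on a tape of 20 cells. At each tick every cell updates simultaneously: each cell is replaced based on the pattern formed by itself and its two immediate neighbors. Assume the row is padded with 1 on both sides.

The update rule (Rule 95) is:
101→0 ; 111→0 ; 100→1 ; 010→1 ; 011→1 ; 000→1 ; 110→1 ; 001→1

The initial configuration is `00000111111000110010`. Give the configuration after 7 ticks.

11111100001111111110

11111100001111111110
00000111111000000010
11111100001111111110  (repeats tick 1; period 2)
tick 7: 11111100001111111110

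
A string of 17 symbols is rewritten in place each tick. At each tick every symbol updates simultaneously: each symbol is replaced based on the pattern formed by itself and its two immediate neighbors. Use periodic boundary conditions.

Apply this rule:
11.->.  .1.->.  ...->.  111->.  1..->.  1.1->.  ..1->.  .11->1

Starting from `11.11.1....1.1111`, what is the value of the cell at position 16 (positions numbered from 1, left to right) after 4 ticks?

tick 1: ...1.........1...
tick 2: .................
tick 3: .................  (fixed point — unchanged through tick 4)
position 16 holds .

.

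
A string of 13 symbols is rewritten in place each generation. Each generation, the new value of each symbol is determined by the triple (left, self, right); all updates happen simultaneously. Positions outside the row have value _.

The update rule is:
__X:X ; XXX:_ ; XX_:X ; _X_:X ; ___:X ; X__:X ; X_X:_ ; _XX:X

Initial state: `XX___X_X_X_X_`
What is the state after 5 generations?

XXXXXX_X_X_XX
X____X_X_X_XX
XXXXXX_X_X_XX  (repeats generation 1; period 2)
generation 5: XXXXXX_X_X_XX

XXXXXX_X_X_XX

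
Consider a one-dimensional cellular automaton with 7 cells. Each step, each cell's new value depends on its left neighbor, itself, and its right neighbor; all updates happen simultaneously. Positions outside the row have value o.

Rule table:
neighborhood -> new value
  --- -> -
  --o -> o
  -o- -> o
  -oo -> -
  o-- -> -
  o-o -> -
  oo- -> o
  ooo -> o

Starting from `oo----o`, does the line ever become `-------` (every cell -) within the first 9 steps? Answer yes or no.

no

step 1: oo---o-
step 2: oo--oo-
step 3: oo-o-o-
step 4: oo-o-o-  (fixed point — unchanged through step 9)
step 9 is oo-o-o-, still not uniform -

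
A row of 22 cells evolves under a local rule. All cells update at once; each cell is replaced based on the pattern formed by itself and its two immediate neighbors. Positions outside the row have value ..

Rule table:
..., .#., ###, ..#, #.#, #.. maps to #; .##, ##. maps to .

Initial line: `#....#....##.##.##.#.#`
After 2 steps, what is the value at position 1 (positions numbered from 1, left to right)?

##########..#..#..####
.########.########.##.
position 1 holds .

.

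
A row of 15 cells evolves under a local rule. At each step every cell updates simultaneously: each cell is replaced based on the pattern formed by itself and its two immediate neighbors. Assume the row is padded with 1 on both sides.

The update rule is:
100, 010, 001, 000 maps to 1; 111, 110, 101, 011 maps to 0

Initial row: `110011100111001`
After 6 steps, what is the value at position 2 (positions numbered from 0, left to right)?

0

001100011000110
110011100111000
001100011000111
110011100111000  (repeats step 2; period 2)
step 6: 110011100111000
position 2 holds 0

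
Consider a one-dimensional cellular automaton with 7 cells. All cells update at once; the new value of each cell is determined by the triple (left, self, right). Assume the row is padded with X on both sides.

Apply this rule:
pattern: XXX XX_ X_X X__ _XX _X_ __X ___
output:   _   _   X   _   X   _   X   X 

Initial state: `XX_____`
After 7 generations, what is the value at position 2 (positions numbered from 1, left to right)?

_

___XXXX
_XXX___
XX___XX
___XXX_
_XXX__X
XX___XX  (repeats generation 3; period 3)
generation 7: ___XXX_
position 2 holds _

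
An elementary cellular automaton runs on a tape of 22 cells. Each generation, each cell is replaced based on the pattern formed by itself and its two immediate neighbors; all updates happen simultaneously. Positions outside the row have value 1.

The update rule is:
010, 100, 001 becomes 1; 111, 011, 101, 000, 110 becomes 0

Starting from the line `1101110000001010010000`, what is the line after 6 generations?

1000001001100011110001

generation 1: 0000001000011011111001
generation 2: 1000011100100000000110
generation 3: 0100100011110000001000
generation 4: 0111110100001000011101
generation 5: 0000000110011100100000
generation 6: 1000001001100011110001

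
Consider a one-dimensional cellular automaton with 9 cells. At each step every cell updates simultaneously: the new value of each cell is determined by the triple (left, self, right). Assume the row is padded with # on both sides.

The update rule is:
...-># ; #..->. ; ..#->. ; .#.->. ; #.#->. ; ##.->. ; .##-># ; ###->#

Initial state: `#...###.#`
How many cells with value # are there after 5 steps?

2

step 1: ..#.##..#
step 2: ....#...#
step 3: .##...#.#
step 4: .#..#...#
step 5: ......#.#
count of #: 2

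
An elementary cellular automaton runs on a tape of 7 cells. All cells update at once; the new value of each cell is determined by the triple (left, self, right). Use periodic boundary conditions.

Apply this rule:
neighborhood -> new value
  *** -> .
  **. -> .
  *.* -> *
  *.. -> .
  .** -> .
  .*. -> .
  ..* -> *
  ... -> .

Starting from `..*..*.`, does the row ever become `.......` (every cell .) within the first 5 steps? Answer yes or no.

no

step 1: .*..*..
step 2: *..*...
step 3: ..*...*
step 4: .*...*.
step 5: *...*..
step 5 is *...*.., still not uniform .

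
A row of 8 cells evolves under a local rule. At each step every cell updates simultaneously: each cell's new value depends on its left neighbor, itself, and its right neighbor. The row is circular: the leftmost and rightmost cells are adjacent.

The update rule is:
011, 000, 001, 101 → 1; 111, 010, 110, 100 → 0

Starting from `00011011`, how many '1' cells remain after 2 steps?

step 1: 01110110
step 2: 11001100
count of 1: 4

4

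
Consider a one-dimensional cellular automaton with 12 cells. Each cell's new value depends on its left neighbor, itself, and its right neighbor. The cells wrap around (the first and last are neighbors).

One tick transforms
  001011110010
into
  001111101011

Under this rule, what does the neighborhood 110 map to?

0

At position 7 the neighborhood is 110; the next row has 0 there.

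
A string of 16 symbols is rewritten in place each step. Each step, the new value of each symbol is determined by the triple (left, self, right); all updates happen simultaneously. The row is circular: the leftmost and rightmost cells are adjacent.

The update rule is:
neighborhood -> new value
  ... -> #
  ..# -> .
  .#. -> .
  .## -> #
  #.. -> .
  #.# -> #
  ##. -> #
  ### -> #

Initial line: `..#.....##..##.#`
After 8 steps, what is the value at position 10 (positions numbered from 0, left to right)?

.

....###.##..###.
###.######..###.
##########..####
##########..####  (fixed point — unchanged through step 8)
position 10 holds .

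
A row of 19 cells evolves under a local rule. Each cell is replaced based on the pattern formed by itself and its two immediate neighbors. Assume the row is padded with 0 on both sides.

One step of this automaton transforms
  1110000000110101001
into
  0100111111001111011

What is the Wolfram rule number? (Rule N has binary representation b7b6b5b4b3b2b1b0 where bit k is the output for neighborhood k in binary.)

position 1: 111 → 1  (bit 7 = 1)
position 2: 110 → 0  (bit 6 = 0)
position 12: 101 → 1  (bit 5 = 1)
position 3: 100 → 0  (bit 4 = 0)
position 0: 011 → 0  (bit 3 = 0)
position 13: 010 → 1  (bit 2 = 1)
position 9: 001 → 1  (bit 1 = 1)
position 4: 000 → 1  (bit 0 = 1)
bits b7..b0 = 10100111 = 167

167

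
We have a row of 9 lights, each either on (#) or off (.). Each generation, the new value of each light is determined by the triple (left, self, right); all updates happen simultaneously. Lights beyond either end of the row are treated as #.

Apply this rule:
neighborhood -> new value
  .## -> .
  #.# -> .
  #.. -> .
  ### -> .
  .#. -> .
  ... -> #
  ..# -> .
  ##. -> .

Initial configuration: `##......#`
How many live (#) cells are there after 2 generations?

1

...####..
.#.......
count of #: 1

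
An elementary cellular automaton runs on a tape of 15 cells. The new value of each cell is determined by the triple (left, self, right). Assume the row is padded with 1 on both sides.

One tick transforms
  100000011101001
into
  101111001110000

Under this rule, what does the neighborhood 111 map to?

At position 8 the neighborhood is 111; the next row has 1 there.

1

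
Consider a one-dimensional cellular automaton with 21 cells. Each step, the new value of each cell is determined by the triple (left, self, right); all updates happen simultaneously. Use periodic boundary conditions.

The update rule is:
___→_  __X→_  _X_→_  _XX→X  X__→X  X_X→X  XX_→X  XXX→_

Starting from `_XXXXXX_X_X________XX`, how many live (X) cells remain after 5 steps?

11

XX____XX_X_X_______XX
_XX___XXX_X_X______X_
_XXX__X_XX_X_X______X
XX_XX__XXXX_X_X______
XXXXXX_X__XX_X_X_____
count of X: 11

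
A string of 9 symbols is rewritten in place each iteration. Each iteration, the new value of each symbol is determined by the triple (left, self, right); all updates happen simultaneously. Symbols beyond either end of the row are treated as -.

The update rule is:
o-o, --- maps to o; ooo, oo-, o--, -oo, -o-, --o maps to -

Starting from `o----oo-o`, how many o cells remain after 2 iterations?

iteration 1: --oo---o-
iteration 2: o----o---
count of o: 2

2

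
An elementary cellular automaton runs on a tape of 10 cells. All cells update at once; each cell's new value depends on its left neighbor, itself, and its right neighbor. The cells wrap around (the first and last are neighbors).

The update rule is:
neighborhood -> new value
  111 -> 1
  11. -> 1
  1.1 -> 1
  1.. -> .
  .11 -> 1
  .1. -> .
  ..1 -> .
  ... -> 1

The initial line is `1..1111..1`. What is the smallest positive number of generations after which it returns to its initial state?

generation 1: 1..1111..1

1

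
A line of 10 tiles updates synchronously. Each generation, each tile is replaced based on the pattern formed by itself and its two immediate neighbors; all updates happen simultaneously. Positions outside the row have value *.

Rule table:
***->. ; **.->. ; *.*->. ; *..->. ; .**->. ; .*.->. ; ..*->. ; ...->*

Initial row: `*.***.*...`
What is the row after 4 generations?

........*.
.******...
........*.  (repeats generation 1; period 2)
generation 4: .******...

.******...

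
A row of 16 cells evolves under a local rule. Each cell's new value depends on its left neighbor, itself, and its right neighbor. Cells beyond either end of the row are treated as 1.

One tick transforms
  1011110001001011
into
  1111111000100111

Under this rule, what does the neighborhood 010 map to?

0

At position 9 the neighborhood is 010; the next row has 0 there.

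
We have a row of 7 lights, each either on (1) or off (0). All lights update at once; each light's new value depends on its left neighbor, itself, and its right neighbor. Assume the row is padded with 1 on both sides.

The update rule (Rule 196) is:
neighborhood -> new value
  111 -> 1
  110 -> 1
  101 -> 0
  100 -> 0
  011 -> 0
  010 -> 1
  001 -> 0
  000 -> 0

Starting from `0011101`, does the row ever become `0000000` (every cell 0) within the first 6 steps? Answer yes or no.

0001100
0000100
0000100  (fixed point — unchanged through step 6)
step 6 is 0000100, still not uniform 0

no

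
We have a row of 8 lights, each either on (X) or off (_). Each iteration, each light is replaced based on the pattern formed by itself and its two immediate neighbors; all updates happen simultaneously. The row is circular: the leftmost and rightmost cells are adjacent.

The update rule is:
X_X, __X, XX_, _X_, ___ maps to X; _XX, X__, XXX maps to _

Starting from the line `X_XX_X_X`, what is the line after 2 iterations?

_XX___XX

XX_XXXX_
_XX___XX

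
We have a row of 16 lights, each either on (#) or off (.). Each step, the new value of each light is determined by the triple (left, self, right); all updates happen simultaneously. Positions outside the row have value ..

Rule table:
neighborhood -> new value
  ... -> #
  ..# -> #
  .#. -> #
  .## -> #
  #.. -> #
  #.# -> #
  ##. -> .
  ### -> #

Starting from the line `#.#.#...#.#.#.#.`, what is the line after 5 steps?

step 1: ################
step 2: ###############.
step 3: ##############.#
step 4: #############.##
step 5: ############.##.

############.##.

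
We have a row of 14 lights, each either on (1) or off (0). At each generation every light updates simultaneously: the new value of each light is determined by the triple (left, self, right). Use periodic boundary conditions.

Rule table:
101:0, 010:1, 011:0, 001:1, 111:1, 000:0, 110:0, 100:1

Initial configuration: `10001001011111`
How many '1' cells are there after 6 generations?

01011111001111
01001110110110
11110100000001
11100110000010
01011001000110
11000111101001
count of 1: 8

8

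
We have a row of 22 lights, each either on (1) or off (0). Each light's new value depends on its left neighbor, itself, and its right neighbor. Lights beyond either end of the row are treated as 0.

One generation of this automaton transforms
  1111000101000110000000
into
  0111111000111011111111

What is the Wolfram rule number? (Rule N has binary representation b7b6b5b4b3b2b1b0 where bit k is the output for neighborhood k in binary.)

position 1: 111 → 1  (bit 7 = 1)
position 3: 110 → 1  (bit 6 = 1)
position 8: 101 → 0  (bit 5 = 0)
position 4: 100 → 1  (bit 4 = 1)
position 0: 011 → 0  (bit 3 = 0)
position 7: 010 → 0  (bit 2 = 0)
position 6: 001 → 1  (bit 1 = 1)
position 5: 000 → 1  (bit 0 = 1)
bits b7..b0 = 11010011 = 211

211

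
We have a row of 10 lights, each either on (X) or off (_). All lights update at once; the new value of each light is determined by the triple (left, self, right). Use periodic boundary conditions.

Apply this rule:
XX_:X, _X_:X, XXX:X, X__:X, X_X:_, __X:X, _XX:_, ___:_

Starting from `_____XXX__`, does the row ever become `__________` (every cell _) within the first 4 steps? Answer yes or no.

no

____X_XXX_
___XX__XXX
X_X_XXX_XX
X_X__XX__X
step 4 is X_X__XX__X, still not uniform _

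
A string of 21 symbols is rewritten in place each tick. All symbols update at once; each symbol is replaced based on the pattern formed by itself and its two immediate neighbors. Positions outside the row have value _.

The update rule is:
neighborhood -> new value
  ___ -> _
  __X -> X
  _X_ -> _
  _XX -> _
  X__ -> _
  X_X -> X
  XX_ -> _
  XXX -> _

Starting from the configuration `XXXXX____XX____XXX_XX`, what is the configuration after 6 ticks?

tick 1: ________X_____X___X__
tick 2: _______X_____X___X___
tick 3: ______X_____X___X____
tick 4: _____X_____X___X_____
tick 5: ____X_____X___X______
tick 6: ___X_____X___X_______

___X_____X___X_______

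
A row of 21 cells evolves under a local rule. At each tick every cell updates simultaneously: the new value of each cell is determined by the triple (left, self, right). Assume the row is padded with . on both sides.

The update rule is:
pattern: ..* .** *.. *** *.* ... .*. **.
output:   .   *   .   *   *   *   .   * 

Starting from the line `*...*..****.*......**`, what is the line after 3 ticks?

..*.********..*******

..*....*****..****.**
*...**.*****..*******
..*.********..*******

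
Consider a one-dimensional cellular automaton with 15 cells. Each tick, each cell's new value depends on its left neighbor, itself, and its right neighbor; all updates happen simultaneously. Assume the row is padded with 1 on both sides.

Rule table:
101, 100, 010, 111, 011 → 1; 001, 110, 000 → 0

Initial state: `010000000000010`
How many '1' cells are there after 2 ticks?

111000000000011
110100000000011
count of 1: 5

5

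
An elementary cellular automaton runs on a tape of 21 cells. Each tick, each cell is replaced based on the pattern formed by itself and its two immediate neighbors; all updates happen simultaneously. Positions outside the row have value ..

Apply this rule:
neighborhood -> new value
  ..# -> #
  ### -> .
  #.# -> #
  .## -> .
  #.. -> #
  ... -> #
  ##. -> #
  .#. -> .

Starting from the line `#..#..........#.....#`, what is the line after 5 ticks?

.##.##########.#####.
#.##.........##....##
.#.##########.#####.#
#.#.........##....##.
.#.#########.#####.##

.#.#########.#####.##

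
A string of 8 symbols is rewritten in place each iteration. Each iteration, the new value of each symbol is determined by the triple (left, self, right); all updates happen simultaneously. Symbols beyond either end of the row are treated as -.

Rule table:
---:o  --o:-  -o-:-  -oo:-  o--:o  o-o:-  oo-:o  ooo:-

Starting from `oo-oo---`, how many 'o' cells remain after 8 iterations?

iteration 1: -o--oooo
iteration 2: --o----o
iteration 3: o--ooo--
iteration 4: -o---ooo
iteration 5: --oo---o
iteration 6: o--ooo--  (repeats iteration 3; period 3)
iteration 8: --oo---o
count of o: 3

3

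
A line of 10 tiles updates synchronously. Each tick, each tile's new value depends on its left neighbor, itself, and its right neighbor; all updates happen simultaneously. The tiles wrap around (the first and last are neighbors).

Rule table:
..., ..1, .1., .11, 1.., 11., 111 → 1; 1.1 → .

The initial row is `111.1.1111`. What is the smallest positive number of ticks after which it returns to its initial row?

1

111.1.1111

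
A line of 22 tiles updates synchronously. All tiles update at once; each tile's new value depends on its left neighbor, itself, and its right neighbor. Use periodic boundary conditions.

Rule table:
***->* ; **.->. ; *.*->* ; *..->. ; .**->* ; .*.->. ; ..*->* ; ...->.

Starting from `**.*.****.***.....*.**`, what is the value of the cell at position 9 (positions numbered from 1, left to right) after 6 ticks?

.

*.*.****.***.....*.***
.*.****.***.....*.****
*.****.***.....*.****.
.****.***.....*.****.*
****.***.....*.****.*.
***.***.....*.****.*.*
position 9 holds .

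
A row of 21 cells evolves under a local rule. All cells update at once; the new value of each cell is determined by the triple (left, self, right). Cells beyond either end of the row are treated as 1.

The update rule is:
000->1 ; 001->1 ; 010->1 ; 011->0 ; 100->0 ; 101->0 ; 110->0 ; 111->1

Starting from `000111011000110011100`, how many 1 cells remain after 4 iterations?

8

011010000011000101001
000010111100011101010
011110011001101001010
001100100010001011010
count of 1: 8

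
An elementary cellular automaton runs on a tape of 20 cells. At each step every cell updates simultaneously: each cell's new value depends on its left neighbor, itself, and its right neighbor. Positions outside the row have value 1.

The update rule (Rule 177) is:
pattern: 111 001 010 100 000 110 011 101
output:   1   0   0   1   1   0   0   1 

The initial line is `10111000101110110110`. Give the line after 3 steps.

01010110010101001001
10101001001010100100
01010100100101010010

01010100100101010010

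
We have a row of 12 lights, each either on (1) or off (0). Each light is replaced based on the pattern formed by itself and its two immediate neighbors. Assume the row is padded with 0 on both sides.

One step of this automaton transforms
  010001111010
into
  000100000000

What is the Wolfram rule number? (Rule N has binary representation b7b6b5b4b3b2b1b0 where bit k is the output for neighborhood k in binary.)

1

position 6: 111 → 0  (bit 7 = 0)
position 8: 110 → 0  (bit 6 = 0)
position 9: 101 → 0  (bit 5 = 0)
position 2: 100 → 0  (bit 4 = 0)
position 5: 011 → 0  (bit 3 = 0)
position 1: 010 → 0  (bit 2 = 0)
position 0: 001 → 0  (bit 1 = 0)
position 3: 000 → 1  (bit 0 = 1)
bits b7..b0 = 00000001 = 1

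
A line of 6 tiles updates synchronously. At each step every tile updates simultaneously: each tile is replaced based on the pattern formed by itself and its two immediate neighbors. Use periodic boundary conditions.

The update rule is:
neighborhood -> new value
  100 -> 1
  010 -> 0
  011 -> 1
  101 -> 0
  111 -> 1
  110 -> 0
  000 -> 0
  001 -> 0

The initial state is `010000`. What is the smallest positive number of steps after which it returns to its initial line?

6

step 1: 001000
step 2: 000100
step 3: 000010
step 4: 000001
step 5: 100000
step 6: 010000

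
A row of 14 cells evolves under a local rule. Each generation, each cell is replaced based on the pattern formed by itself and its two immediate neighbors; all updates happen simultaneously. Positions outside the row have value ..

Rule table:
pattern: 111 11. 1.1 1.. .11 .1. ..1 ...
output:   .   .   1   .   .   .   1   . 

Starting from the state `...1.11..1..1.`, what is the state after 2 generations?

..1.1...1..1..
.1.1...1..1...

.1.1...1..1...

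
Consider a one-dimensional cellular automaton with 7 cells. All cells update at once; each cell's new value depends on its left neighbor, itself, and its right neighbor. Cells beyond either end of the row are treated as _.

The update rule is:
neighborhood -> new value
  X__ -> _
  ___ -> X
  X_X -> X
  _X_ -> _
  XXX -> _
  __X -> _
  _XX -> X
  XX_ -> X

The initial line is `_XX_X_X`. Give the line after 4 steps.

_XXX_X_
_X_XX__
__XXX_X
X_X_XX_

X_X_XX_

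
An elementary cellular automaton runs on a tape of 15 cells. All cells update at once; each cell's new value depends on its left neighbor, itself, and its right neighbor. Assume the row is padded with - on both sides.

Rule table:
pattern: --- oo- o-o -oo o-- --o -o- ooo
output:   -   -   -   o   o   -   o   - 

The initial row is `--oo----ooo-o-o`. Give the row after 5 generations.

generation 1: --o-o---o---o-o
generation 2: --o-oo--oo--o-o
generation 3: --o-o-o-o-o-o-o
generation 4: --o-o-o-o-o-o-o  (fixed point — unchanged through generation 5)

--o-o-o-o-o-o-o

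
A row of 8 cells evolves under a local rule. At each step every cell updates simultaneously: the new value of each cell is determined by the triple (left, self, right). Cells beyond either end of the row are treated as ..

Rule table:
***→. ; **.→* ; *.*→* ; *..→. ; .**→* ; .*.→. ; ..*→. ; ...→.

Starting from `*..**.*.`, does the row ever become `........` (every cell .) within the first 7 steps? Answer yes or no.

yes

...***..
...*.*..
....*...
........
all cells are . at step 4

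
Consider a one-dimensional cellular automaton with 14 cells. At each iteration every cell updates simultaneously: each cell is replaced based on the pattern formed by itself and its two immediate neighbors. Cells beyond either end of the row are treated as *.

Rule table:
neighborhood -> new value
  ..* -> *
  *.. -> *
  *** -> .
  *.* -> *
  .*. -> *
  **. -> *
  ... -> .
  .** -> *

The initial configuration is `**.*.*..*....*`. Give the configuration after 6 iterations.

iteration 1: .*********..**
iteration 2: **.......****.
iteration 3: .**.....**..**
iteration 4: ****...******.
iteration 5: ...**.**....**
iteration 6: *.*******..**.

*.*******..**.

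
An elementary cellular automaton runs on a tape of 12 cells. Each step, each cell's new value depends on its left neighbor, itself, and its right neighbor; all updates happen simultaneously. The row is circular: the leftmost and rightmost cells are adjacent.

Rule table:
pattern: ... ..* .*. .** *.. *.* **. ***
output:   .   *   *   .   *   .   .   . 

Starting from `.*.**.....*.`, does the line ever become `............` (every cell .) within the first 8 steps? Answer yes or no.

yes

step 1: **...*...***
step 2: ..*.***.*...
step 3: .**.....**..
step 4: *..*...*..*.
step 5: *****.*****.
step 6: ............
all cells are . at step 6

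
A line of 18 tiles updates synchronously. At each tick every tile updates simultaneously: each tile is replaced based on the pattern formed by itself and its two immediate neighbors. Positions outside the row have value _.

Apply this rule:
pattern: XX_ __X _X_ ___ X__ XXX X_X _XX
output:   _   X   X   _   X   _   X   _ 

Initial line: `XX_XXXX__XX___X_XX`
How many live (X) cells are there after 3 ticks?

10

tick 1: __X____XX__X_XXX__
tick 2: _XXX__X__XXXX___X_
tick 3: X___XXXXX____X_XXX
count of X: 10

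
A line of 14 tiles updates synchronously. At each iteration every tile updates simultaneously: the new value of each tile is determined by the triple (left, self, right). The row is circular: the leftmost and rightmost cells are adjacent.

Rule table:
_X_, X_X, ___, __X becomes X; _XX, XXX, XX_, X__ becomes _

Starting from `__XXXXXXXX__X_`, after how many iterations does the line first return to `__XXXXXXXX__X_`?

28

XX_________XX_
___XXXXXXXX__X
_XX_________XX
X___XXXXXXXX__
X_XX_________X
_X___XXXXXXXX_
XX_XX_________
__X___XXXXXXXX
_XX_XX________
X__X___XXXXXXX
__XX_XX_______
XX__X___XXXXXX
___XX_XX______
XXX__X___XXXXX
____XX_XX_____
XXXX__X___XXXX
_____XX_XX____
XXXXX__X___XXX
______XX_XX___
XXXXXX__X___XX
_______XX_XX__
XXXXXXX__X___X
________XX_XX_
XXXXXXXX__X___
_________XX_XX
_XXXXXXXX__X__
X_________XX_X
__XXXXXXXX__X_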